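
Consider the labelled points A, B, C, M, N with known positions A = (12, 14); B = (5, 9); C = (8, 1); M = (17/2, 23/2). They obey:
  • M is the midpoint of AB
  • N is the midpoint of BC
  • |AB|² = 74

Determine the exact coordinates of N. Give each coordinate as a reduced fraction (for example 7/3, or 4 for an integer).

1. N_x = 13/2  [2·N = B+C = (5, 9)+(8, 1)]
2. N_y = 5  [2·N = B+C = (5, 9)+(8, 1)]
   so N = (13/2, 5)

N = (13/2, 5)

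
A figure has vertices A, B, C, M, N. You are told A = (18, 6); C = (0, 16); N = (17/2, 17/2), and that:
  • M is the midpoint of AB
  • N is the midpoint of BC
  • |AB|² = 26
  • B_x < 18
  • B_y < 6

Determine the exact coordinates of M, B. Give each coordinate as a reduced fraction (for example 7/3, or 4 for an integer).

M = (35/2, 7/2)
B = (17, 1)

1. B_x = 17  [B = 2·N−C = 2·(17/2, 17/2)−(0, 16)]
2. B_y = 1  [B = 2·N−C = 2·(17/2, 17/2)−(0, 16)]
   so B = (17, 1)
3. M_x = 35/2  [2·M = A+B = (18, 6)+(17, 1)]
4. M_y = 7/2  [2·M = A+B = (18, 6)+(17, 1)]
   so M = (35/2, 7/2)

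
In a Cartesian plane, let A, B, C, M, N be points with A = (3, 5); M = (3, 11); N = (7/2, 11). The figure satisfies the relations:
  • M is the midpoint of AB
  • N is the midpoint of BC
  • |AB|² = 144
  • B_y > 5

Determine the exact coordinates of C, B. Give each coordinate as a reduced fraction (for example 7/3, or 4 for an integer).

C = (4, 5)
B = (3, 17)

1. B_x = 3  [B = 2·M−A = 2·(3, 11)−(3, 5)]
2. B_y = 17  [B = 2·M−A = 2·(3, 11)−(3, 5)]
   so B = (3, 17)
3. C_x = 4  [C = 2·N−B = 2·(7/2, 11)−(3, 17)]
4. C_y = 5  [C = 2·N−B = 2·(7/2, 11)−(3, 17)]
   so C = (4, 5)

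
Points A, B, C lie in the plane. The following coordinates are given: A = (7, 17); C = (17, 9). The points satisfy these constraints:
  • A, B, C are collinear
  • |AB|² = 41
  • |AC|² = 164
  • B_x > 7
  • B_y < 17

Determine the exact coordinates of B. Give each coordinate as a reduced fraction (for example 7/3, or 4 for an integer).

1. B_x = 12  [[A, B, C are collinear ⇒ -8x-10y+226=0] ∩ [|B−(7, 17)|²=41]]
2. B_y = 13  [[A, B, C are collinear ⇒ -8x-10y+226=0] ∩ [|B−(7, 17)|²=41]]
   so B = (12, 13)

B = (12, 13)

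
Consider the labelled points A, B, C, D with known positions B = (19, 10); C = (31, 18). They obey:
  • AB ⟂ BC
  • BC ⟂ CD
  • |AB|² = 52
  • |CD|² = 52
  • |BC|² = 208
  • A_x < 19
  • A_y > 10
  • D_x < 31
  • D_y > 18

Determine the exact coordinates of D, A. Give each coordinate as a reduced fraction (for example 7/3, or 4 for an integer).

D = (27, 24)
A = (15, 16)

1. D_x = 27  [[BC ⟂ CD ⇒ 12x+8y-516=0] ∩ [|D−(31, 18)|²=52]]
2. D_y = 24  [[BC ⟂ CD ⇒ 12x+8y-516=0] ∩ [|D−(31, 18)|²=52]]
   so D = (27, 24)
3. A_x = 15  [[AB ⟂ BC ⇒ -12x-8y+308=0] ∩ [|A−(19, 10)|²=52]]
4. A_y = 16  [[AB ⟂ BC ⇒ -12x-8y+308=0] ∩ [|A−(19, 10)|²=52]]
   so A = (15, 16)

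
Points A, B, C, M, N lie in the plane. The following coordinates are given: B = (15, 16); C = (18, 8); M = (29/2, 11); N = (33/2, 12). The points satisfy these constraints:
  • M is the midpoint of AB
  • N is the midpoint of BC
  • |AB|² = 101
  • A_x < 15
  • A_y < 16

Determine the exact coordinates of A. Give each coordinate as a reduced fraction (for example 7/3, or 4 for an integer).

A = (14, 6)

1. A_x = 14  [A = 2·M−B = 2·(29/2, 11)−(15, 16)]
2. A_y = 6  [A = 2·M−B = 2·(29/2, 11)−(15, 16)]
   so A = (14, 6)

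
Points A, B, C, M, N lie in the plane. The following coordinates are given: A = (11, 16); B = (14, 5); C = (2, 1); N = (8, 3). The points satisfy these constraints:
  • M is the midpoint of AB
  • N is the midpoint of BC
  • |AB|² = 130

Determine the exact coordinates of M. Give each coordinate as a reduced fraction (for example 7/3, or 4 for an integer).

M = (25/2, 21/2)

1. M_x = 25/2  [2·M = A+B = (11, 16)+(14, 5)]
2. M_y = 21/2  [2·M = A+B = (11, 16)+(14, 5)]
   so M = (25/2, 21/2)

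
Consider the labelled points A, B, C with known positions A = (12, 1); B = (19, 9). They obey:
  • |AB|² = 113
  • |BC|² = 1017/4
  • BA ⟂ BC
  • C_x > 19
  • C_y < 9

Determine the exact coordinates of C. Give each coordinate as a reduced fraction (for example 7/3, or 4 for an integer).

C = (31, -3/2)

1. C_x = 31  [[BA ⟂ BC ⇒ -7x-8y+205=0] ∩ [|C−(19, 9)|²=1017/4]]
2. C_y = -3/2  [[BA ⟂ BC ⇒ -7x-8y+205=0] ∩ [|C−(19, 9)|²=1017/4]]
   so C = (31, -3/2)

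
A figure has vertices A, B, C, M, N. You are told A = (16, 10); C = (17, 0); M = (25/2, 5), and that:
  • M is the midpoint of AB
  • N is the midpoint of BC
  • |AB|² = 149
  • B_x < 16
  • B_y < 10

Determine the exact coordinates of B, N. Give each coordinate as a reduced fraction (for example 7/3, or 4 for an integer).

B = (9, 0)
N = (13, 0)

1. B_x = 9  [B = 2·M−A = 2·(25/2, 5)−(16, 10)]
2. B_y = 0  [B = 2·M−A = 2·(25/2, 5)−(16, 10)]
   so B = (9, 0)
3. N_x = 13  [2·N = B+C = (9, 0)+(17, 0)]
4. N_y = 0  [2·N = B+C = (9, 0)+(17, 0)]
   so N = (13, 0)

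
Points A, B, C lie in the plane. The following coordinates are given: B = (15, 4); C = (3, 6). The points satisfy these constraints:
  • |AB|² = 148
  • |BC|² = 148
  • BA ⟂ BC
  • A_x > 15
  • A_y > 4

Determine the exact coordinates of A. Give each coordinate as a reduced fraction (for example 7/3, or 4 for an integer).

1. A_x = 17  [[BA ⟂ BC ⇒ -12x+2y+172=0] ∩ [|A−(15, 4)|²=148]]
2. A_y = 16  [[BA ⟂ BC ⇒ -12x+2y+172=0] ∩ [|A−(15, 4)|²=148]]
   so A = (17, 16)

A = (17, 16)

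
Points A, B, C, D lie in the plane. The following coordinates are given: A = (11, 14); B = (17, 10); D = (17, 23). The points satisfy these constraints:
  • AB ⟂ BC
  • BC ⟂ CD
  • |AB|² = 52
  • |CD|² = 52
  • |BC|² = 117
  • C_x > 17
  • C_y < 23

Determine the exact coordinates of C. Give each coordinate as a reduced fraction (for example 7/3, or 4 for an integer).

C = (23, 19)

1. C_x = 23  [[AB ⟂ BC ⇒ 6x-4y-62=0] ∩ [|C−(17, 23)|²=52]]
2. C_y = 19  [[AB ⟂ BC ⇒ 6x-4y-62=0] ∩ [|C−(17, 23)|²=52]]
   so C = (23, 19)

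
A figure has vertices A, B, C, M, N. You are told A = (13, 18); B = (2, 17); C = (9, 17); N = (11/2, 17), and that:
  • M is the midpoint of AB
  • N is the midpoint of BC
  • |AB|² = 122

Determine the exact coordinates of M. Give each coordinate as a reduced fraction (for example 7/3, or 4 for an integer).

M = (15/2, 35/2)

1. M_x = 15/2  [2·M = A+B = (13, 18)+(2, 17)]
2. M_y = 35/2  [2·M = A+B = (13, 18)+(2, 17)]
   so M = (15/2, 35/2)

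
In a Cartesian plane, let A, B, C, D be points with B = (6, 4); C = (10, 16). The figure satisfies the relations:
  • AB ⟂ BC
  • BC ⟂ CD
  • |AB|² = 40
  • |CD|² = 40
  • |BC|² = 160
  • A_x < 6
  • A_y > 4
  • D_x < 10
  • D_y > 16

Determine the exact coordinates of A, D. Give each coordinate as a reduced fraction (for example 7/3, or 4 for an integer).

A = (0, 6)
D = (4, 18)

1. A_x = 0  [[AB ⟂ BC ⇒ -4x-12y+72=0] ∩ [|A−(6, 4)|²=40]]
2. A_y = 6  [[AB ⟂ BC ⇒ -4x-12y+72=0] ∩ [|A−(6, 4)|²=40]]
   so A = (0, 6)
3. D_x = 4  [[BC ⟂ CD ⇒ 4x+12y-232=0] ∩ [|D−(10, 16)|²=40]]
4. D_y = 18  [[BC ⟂ CD ⇒ 4x+12y-232=0] ∩ [|D−(10, 16)|²=40]]
   so D = (4, 18)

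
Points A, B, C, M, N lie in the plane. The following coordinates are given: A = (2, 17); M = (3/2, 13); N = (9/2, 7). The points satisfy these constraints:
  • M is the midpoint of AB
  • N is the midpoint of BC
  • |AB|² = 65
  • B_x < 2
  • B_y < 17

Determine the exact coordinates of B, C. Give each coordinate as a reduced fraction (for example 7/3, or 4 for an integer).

B = (1, 9)
C = (8, 5)

1. B_x = 1  [B = 2·M−A = 2·(3/2, 13)−(2, 17)]
2. B_y = 9  [B = 2·M−A = 2·(3/2, 13)−(2, 17)]
   so B = (1, 9)
3. C_x = 8  [C = 2·N−B = 2·(9/2, 7)−(1, 9)]
4. C_y = 5  [C = 2·N−B = 2·(9/2, 7)−(1, 9)]
   so C = (8, 5)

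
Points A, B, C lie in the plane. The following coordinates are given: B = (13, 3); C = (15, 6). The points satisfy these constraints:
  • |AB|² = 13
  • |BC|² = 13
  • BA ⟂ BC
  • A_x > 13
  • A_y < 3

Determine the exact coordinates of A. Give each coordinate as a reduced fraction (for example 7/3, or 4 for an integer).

A = (16, 1)

1. A_x = 16  [[BA ⟂ BC ⇒ 2x+3y-35=0] ∩ [|A−(13, 3)|²=13]]
2. A_y = 1  [[BA ⟂ BC ⇒ 2x+3y-35=0] ∩ [|A−(13, 3)|²=13]]
   so A = (16, 1)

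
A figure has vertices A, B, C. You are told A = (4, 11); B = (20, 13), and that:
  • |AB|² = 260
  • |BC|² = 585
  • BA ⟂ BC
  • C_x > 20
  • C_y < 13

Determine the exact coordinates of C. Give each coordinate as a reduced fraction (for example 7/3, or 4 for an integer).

C = (23, -11)

1. C_x = 23  [[BA ⟂ BC ⇒ -16x-2y+346=0] ∩ [|C−(20, 13)|²=585]]
2. C_y = -11  [[BA ⟂ BC ⇒ -16x-2y+346=0] ∩ [|C−(20, 13)|²=585]]
   so C = (23, -11)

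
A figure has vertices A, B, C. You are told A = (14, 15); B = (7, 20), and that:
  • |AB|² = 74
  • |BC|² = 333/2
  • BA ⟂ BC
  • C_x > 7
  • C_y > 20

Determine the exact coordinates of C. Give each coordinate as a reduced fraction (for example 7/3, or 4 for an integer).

1. C_x = 29/2  [[BA ⟂ BC ⇒ 7x-5y+51=0] ∩ [|C−(7, 20)|²=333/2]]
2. C_y = 61/2  [[BA ⟂ BC ⇒ 7x-5y+51=0] ∩ [|C−(7, 20)|²=333/2]]
   so C = (29/2, 61/2)

C = (29/2, 61/2)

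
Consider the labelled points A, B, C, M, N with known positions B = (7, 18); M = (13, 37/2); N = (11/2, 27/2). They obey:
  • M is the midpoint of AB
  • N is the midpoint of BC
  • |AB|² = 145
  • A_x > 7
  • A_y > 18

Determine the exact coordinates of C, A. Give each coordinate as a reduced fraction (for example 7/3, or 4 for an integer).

1. A_x = 19  [A = 2·M−B = 2·(13, 37/2)−(7, 18)]
2. A_y = 19  [A = 2·M−B = 2·(13, 37/2)−(7, 18)]
   so A = (19, 19)
3. C_x = 4  [C = 2·N−B = 2·(11/2, 27/2)−(7, 18)]
4. C_y = 9  [C = 2·N−B = 2·(11/2, 27/2)−(7, 18)]
   so C = (4, 9)

C = (4, 9)
A = (19, 19)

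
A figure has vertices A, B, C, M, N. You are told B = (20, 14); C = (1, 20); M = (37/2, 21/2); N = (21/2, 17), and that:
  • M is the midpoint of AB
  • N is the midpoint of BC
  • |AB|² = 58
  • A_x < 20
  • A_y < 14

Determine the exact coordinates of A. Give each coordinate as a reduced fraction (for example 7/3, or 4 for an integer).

1. A_x = 17  [A = 2·M−B = 2·(37/2, 21/2)−(20, 14)]
2. A_y = 7  [A = 2·M−B = 2·(37/2, 21/2)−(20, 14)]
   so A = (17, 7)

A = (17, 7)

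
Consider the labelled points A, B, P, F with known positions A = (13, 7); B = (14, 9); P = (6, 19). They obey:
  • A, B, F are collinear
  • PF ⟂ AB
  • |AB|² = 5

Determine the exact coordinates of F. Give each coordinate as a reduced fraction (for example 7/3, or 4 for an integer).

1. F_x = 82/5  [[A, B, F are collinear ⇒ -2x+1y+19=0] ∩ [PF ⟂ AB ⇒ 1x+2y-44=0]]
2. F_y = 69/5  [[A, B, F are collinear ⇒ -2x+1y+19=0] ∩ [PF ⟂ AB ⇒ 1x+2y-44=0]]
   so F = (82/5, 69/5)

F = (82/5, 69/5)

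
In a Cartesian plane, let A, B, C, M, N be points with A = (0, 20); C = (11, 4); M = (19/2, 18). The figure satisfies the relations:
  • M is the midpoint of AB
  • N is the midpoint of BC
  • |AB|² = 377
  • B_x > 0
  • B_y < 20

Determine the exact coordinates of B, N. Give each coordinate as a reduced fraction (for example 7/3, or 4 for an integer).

1. B_x = 19  [B = 2·M−A = 2·(19/2, 18)−(0, 20)]
2. B_y = 16  [B = 2·M−A = 2·(19/2, 18)−(0, 20)]
   so B = (19, 16)
3. N_x = 15  [2·N = B+C = (19, 16)+(11, 4)]
4. N_y = 10  [2·N = B+C = (19, 16)+(11, 4)]
   so N = (15, 10)

B = (19, 16)
N = (15, 10)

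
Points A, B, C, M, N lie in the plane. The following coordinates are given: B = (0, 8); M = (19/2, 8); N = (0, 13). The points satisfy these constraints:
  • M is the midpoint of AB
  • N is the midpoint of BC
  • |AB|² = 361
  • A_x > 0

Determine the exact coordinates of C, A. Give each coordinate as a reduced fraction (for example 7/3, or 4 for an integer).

C = (0, 18)
A = (19, 8)

1. A_x = 19  [A = 2·M−B = 2·(19/2, 8)−(0, 8)]
2. A_y = 8  [A = 2·M−B = 2·(19/2, 8)−(0, 8)]
   so A = (19, 8)
3. C_x = 0  [C = 2·N−B = 2·(0, 13)−(0, 8)]
4. C_y = 18  [C = 2·N−B = 2·(0, 13)−(0, 8)]
   so C = (0, 18)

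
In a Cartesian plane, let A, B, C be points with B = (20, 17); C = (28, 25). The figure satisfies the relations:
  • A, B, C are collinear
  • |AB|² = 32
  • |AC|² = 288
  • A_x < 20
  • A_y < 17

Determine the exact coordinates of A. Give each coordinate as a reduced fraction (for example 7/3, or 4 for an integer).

1. A_x = 16  [[A, B, C are collinear ⇒ -8x+8y+24=0] ∩ [|A−(20, 17)|²=32]]
2. A_y = 13  [[A, B, C are collinear ⇒ -8x+8y+24=0] ∩ [|A−(20, 17)|²=32]]
   so A = (16, 13)

A = (16, 13)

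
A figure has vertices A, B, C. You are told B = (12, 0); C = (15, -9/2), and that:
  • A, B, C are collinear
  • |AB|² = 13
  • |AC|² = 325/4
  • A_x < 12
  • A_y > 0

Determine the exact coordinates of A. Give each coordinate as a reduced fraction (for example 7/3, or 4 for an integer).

1. A_x = 10  [[A, B, C are collinear ⇒ 9/2x+3y-54=0] ∩ [|A−(12, 0)|²=13]]
2. A_y = 3  [[A, B, C are collinear ⇒ 9/2x+3y-54=0] ∩ [|A−(12, 0)|²=13]]
   so A = (10, 3)

A = (10, 3)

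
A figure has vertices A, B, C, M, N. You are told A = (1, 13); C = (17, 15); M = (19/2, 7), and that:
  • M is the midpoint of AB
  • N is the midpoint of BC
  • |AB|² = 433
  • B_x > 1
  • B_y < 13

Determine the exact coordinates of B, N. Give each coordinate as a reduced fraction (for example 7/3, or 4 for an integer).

1. B_x = 18  [B = 2·M−A = 2·(19/2, 7)−(1, 13)]
2. B_y = 1  [B = 2·M−A = 2·(19/2, 7)−(1, 13)]
   so B = (18, 1)
3. N_x = 35/2  [2·N = B+C = (18, 1)+(17, 15)]
4. N_y = 8  [2·N = B+C = (18, 1)+(17, 15)]
   so N = (35/2, 8)

B = (18, 1)
N = (35/2, 8)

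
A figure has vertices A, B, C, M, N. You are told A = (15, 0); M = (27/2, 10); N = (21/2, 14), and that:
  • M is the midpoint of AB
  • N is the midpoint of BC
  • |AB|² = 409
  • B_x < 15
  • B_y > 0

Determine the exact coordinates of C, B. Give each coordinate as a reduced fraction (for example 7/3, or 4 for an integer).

C = (9, 8)
B = (12, 20)

1. B_x = 12  [B = 2·M−A = 2·(27/2, 10)−(15, 0)]
2. B_y = 20  [B = 2·M−A = 2·(27/2, 10)−(15, 0)]
   so B = (12, 20)
3. C_x = 9  [C = 2·N−B = 2·(21/2, 14)−(12, 20)]
4. C_y = 8  [C = 2·N−B = 2·(21/2, 14)−(12, 20)]
   so C = (9, 8)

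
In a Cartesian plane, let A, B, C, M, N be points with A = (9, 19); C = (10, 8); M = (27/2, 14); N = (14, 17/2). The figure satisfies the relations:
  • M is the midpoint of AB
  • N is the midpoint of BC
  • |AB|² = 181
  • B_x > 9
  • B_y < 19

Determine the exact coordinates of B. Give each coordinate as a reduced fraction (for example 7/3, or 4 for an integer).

1. B_x = 18  [B = 2·M−A = 2·(27/2, 14)−(9, 19)]
2. B_y = 9  [B = 2·M−A = 2·(27/2, 14)−(9, 19)]
   so B = (18, 9)

B = (18, 9)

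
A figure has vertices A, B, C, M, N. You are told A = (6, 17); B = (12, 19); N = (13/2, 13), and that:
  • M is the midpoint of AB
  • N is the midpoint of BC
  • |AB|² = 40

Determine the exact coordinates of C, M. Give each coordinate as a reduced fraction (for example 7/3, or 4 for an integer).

1. M_x = 9  [2·M = A+B = (6, 17)+(12, 19)]
2. M_y = 18  [2·M = A+B = (6, 17)+(12, 19)]
   so M = (9, 18)
3. C_x = 1  [C = 2·N−B = 2·(13/2, 13)−(12, 19)]
4. C_y = 7  [C = 2·N−B = 2·(13/2, 13)−(12, 19)]
   so C = (1, 7)

C = (1, 7)
M = (9, 18)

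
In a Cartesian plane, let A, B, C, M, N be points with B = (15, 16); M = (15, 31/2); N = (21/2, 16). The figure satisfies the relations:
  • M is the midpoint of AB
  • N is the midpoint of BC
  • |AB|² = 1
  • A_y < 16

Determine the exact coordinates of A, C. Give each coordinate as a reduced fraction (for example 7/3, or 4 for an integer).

1. A_x = 15  [A = 2·M−B = 2·(15, 31/2)−(15, 16)]
2. A_y = 15  [A = 2·M−B = 2·(15, 31/2)−(15, 16)]
   so A = (15, 15)
3. C_x = 6  [C = 2·N−B = 2·(21/2, 16)−(15, 16)]
4. C_y = 16  [C = 2·N−B = 2·(21/2, 16)−(15, 16)]
   so C = (6, 16)

A = (15, 15)
C = (6, 16)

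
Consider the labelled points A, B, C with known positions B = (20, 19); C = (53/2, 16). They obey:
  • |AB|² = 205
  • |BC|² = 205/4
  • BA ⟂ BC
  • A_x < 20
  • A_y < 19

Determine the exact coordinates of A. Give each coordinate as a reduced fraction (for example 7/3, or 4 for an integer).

A = (14, 6)

1. A_x = 14  [[BA ⟂ BC ⇒ 13/2x-3y-73=0] ∩ [|A−(20, 19)|²=205]]
2. A_y = 6  [[BA ⟂ BC ⇒ 13/2x-3y-73=0] ∩ [|A−(20, 19)|²=205]]
   so A = (14, 6)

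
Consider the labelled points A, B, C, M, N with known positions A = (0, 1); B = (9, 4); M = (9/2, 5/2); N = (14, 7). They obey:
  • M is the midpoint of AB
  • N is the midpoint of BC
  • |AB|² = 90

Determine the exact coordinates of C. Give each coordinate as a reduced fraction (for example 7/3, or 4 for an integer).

1. C_x = 19  [C = 2·N−B = 2·(14, 7)−(9, 4)]
2. C_y = 10  [C = 2·N−B = 2·(14, 7)−(9, 4)]
   so C = (19, 10)

C = (19, 10)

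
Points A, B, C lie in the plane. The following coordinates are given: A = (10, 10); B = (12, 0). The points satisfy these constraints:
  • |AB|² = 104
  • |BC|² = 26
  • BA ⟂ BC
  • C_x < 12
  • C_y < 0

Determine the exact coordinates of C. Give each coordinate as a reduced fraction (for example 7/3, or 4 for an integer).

1. C_x = 7  [[BA ⟂ BC ⇒ -2x+10y+24=0] ∩ [|C−(12, 0)|²=26]]
2. C_y = -1  [[BA ⟂ BC ⇒ -2x+10y+24=0] ∩ [|C−(12, 0)|²=26]]
   so C = (7, -1)

C = (7, -1)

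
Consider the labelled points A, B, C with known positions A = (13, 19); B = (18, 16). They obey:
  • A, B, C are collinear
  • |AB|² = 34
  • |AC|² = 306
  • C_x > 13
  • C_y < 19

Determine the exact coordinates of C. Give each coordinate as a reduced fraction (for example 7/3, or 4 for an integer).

1. C_x = 28  [[A, B, C are collinear ⇒ 3x+5y-134=0] ∩ [|C−(13, 19)|²=306]]
2. C_y = 10  [[A, B, C are collinear ⇒ 3x+5y-134=0] ∩ [|C−(13, 19)|²=306]]
   so C = (28, 10)

C = (28, 10)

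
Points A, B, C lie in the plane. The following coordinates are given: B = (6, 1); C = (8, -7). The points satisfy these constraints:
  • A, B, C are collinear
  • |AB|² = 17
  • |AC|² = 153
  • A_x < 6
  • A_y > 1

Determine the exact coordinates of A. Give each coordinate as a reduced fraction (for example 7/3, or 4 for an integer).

A = (5, 5)

1. A_x = 5  [[A, B, C are collinear ⇒ 8x+2y-50=0] ∩ [|A−(6, 1)|²=17]]
2. A_y = 5  [[A, B, C are collinear ⇒ 8x+2y-50=0] ∩ [|A−(6, 1)|²=17]]
   so A = (5, 5)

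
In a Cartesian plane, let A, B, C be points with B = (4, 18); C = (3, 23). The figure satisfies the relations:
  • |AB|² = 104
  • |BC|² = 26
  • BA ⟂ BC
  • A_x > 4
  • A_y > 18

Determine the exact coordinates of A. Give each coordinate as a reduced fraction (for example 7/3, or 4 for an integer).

A = (14, 20)

1. A_x = 14  [[BA ⟂ BC ⇒ -1x+5y-86=0] ∩ [|A−(4, 18)|²=104]]
2. A_y = 20  [[BA ⟂ BC ⇒ -1x+5y-86=0] ∩ [|A−(4, 18)|²=104]]
   so A = (14, 20)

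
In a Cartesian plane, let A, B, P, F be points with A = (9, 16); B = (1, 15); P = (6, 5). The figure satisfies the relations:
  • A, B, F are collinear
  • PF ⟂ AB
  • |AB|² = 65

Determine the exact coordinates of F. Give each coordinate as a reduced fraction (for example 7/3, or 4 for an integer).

F = (61/13, 201/13)

1. F_x = 61/13  [[A, B, F are collinear ⇒ 1x-8y+119=0] ∩ [PF ⟂ AB ⇒ -8x-1y+53=0]]
2. F_y = 201/13  [[A, B, F are collinear ⇒ 1x-8y+119=0] ∩ [PF ⟂ AB ⇒ -8x-1y+53=0]]
   so F = (61/13, 201/13)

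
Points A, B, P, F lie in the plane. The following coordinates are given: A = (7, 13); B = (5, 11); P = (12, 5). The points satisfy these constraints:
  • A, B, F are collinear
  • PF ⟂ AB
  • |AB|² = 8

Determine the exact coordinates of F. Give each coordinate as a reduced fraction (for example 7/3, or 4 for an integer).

1. F_x = 11/2  [[A, B, F are collinear ⇒ 2x-2y+12=0] ∩ [PF ⟂ AB ⇒ -2x-2y+34=0]]
2. F_y = 23/2  [[A, B, F are collinear ⇒ 2x-2y+12=0] ∩ [PF ⟂ AB ⇒ -2x-2y+34=0]]
   so F = (11/2, 23/2)

F = (11/2, 23/2)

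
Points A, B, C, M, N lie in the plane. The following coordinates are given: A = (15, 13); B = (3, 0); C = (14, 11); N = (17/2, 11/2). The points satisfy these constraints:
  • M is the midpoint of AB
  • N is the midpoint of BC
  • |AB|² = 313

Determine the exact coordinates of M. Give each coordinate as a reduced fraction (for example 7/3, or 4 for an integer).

1. M_x = 9  [2·M = A+B = (15, 13)+(3, 0)]
2. M_y = 13/2  [2·M = A+B = (15, 13)+(3, 0)]
   so M = (9, 13/2)

M = (9, 13/2)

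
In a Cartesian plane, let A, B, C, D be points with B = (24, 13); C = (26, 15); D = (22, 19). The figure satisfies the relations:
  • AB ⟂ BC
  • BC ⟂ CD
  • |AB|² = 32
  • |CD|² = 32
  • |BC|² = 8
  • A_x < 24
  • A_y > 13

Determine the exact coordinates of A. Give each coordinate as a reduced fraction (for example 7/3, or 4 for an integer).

A = (20, 17)

1. A_x = 20  [[AB ⟂ BC ⇒ -2x-2y+74=0] ∩ [|A−(24, 13)|²=32]]
2. A_y = 17  [[AB ⟂ BC ⇒ -2x-2y+74=0] ∩ [|A−(24, 13)|²=32]]
   so A = (20, 17)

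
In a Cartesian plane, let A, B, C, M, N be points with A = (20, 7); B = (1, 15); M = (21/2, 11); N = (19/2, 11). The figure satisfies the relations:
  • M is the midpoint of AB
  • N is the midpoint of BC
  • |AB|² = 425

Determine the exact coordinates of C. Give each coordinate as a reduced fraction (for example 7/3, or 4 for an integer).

1. C_x = 18  [C = 2·N−B = 2·(19/2, 11)−(1, 15)]
2. C_y = 7  [C = 2·N−B = 2·(19/2, 11)−(1, 15)]
   so C = (18, 7)

C = (18, 7)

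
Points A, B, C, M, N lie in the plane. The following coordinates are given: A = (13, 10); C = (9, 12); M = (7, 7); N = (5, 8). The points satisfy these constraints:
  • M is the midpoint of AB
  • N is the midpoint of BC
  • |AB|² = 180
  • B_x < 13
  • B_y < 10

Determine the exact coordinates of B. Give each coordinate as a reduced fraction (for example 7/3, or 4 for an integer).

B = (1, 4)

1. B_x = 1  [B = 2·M−A = 2·(7, 7)−(13, 10)]
2. B_y = 4  [B = 2·M−A = 2·(7, 7)−(13, 10)]
   so B = (1, 4)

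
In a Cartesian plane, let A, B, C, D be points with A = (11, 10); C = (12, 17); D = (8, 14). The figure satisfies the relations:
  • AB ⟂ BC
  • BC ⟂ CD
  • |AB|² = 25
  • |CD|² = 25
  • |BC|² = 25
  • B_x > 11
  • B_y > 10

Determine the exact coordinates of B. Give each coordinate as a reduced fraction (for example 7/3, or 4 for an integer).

1. B_x = 15  [[BC ⟂ CD ⇒ 4x+3y-99=0] ∩ [|B−(11, 10)|²=25]]
2. B_y = 13  [[BC ⟂ CD ⇒ 4x+3y-99=0] ∩ [|B−(11, 10)|²=25]]
   so B = (15, 13)

B = (15, 13)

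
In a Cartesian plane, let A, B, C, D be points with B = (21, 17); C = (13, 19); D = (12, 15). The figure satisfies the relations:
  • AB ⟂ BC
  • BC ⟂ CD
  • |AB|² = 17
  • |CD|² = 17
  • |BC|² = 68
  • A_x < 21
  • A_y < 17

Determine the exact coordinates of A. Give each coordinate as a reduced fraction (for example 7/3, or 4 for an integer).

A = (20, 13)

1. A_x = 20  [[AB ⟂ BC ⇒ 8x-2y-134=0] ∩ [|A−(21, 17)|²=17]]
2. A_y = 13  [[AB ⟂ BC ⇒ 8x-2y-134=0] ∩ [|A−(21, 17)|²=17]]
   so A = (20, 13)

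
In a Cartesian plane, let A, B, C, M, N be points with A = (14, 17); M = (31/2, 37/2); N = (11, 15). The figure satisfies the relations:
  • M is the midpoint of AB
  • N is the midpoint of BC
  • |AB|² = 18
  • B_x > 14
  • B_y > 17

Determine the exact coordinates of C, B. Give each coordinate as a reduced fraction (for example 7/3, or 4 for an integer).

1. B_x = 17  [B = 2·M−A = 2·(31/2, 37/2)−(14, 17)]
2. B_y = 20  [B = 2·M−A = 2·(31/2, 37/2)−(14, 17)]
   so B = (17, 20)
3. C_x = 5  [C = 2·N−B = 2·(11, 15)−(17, 20)]
4. C_y = 10  [C = 2·N−B = 2·(11, 15)−(17, 20)]
   so C = (5, 10)

C = (5, 10)
B = (17, 20)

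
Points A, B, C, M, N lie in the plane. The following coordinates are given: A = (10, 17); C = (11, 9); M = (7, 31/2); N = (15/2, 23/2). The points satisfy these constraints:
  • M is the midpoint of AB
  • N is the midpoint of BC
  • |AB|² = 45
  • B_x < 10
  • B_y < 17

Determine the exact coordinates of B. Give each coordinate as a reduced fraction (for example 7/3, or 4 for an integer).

1. B_x = 4  [B = 2·M−A = 2·(7, 31/2)−(10, 17)]
2. B_y = 14  [B = 2·M−A = 2·(7, 31/2)−(10, 17)]
   so B = (4, 14)

B = (4, 14)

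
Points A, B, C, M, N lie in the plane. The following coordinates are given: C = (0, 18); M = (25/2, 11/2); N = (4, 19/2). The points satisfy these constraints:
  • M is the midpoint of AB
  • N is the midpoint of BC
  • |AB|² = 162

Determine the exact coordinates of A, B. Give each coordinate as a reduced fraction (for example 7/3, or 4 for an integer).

A = (17, 10)
B = (8, 1)

1. B_x = 8  [B = 2·N−C = 2·(4, 19/2)−(0, 18)]
2. B_y = 1  [B = 2·N−C = 2·(4, 19/2)−(0, 18)]
   so B = (8, 1)
3. A_x = 17  [A = 2·M−B = 2·(25/2, 11/2)−(8, 1)]
4. A_y = 10  [A = 2·M−B = 2·(25/2, 11/2)−(8, 1)]
   so A = (17, 10)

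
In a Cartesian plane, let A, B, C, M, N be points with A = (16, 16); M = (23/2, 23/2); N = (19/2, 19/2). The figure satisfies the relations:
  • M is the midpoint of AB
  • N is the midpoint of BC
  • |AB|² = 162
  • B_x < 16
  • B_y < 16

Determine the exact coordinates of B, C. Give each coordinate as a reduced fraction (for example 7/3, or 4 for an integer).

B = (7, 7)
C = (12, 12)

1. B_x = 7  [B = 2·M−A = 2·(23/2, 23/2)−(16, 16)]
2. B_y = 7  [B = 2·M−A = 2·(23/2, 23/2)−(16, 16)]
   so B = (7, 7)
3. C_x = 12  [C = 2·N−B = 2·(19/2, 19/2)−(7, 7)]
4. C_y = 12  [C = 2·N−B = 2·(19/2, 19/2)−(7, 7)]
   so C = (12, 12)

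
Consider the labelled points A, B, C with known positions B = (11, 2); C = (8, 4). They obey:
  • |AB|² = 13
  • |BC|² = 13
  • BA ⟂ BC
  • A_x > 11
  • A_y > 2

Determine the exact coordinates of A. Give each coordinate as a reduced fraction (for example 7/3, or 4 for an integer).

1. A_x = 13  [[BA ⟂ BC ⇒ -3x+2y+29=0] ∩ [|A−(11, 2)|²=13]]
2. A_y = 5  [[BA ⟂ BC ⇒ -3x+2y+29=0] ∩ [|A−(11, 2)|²=13]]
   so A = (13, 5)

A = (13, 5)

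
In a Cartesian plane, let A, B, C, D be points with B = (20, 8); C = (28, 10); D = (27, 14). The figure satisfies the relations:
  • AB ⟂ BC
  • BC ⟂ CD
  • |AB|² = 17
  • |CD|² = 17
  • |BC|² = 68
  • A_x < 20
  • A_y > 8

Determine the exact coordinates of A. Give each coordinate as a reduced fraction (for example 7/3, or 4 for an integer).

1. A_x = 19  [[AB ⟂ BC ⇒ -8x-2y+176=0] ∩ [|A−(20, 8)|²=17]]
2. A_y = 12  [[AB ⟂ BC ⇒ -8x-2y+176=0] ∩ [|A−(20, 8)|²=17]]
   so A = (19, 12)

A = (19, 12)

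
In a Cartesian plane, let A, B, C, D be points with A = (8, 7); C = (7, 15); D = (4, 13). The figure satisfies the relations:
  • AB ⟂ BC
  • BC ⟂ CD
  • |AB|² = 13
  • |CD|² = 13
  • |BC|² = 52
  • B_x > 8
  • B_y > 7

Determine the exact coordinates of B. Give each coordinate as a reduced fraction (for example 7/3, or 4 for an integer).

B = (11, 9)

1. B_x = 11  [[BC ⟂ CD ⇒ 3x+2y-51=0] ∩ [|B−(8, 7)|²=13]]
2. B_y = 9  [[BC ⟂ CD ⇒ 3x+2y-51=0] ∩ [|B−(8, 7)|²=13]]
   so B = (11, 9)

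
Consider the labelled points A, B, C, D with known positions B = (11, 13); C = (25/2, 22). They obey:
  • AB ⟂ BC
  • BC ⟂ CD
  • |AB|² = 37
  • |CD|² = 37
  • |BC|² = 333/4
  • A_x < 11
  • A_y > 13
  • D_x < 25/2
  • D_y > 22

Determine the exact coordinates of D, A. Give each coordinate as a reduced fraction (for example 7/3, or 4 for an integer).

D = (13/2, 23)
A = (5, 14)

1. D_x = 13/2  [[BC ⟂ CD ⇒ 3/2x+9y-867/4=0] ∩ [|D−(25/2, 22)|²=37]]
2. D_y = 23  [[BC ⟂ CD ⇒ 3/2x+9y-867/4=0] ∩ [|D−(25/2, 22)|²=37]]
   so D = (13/2, 23)
3. A_x = 5  [[AB ⟂ BC ⇒ -3/2x-9y+267/2=0] ∩ [|A−(11, 13)|²=37]]
4. A_y = 14  [[AB ⟂ BC ⇒ -3/2x-9y+267/2=0] ∩ [|A−(11, 13)|²=37]]
   so A = (5, 14)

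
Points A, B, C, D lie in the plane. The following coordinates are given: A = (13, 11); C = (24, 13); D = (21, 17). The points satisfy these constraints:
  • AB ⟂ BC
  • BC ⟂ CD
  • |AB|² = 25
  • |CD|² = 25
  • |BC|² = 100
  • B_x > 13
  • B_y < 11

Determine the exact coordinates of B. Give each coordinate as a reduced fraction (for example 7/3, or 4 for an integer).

B = (16, 7)

1. B_x = 16  [[BC ⟂ CD ⇒ 3x-4y-20=0] ∩ [|B−(13, 11)|²=25]]
2. B_y = 7  [[BC ⟂ CD ⇒ 3x-4y-20=0] ∩ [|B−(13, 11)|²=25]]
   so B = (16, 7)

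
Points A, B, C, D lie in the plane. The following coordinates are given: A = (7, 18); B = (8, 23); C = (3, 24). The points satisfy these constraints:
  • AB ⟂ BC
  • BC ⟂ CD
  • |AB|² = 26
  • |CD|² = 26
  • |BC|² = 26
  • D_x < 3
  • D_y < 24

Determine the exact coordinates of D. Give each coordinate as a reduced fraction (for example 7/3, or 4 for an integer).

1. D_x = 2  [[BC ⟂ CD ⇒ -5x+1y-9=0] ∩ [|D−(3, 24)|²=26]]
2. D_y = 19  [[BC ⟂ CD ⇒ -5x+1y-9=0] ∩ [|D−(3, 24)|²=26]]
   so D = (2, 19)

D = (2, 19)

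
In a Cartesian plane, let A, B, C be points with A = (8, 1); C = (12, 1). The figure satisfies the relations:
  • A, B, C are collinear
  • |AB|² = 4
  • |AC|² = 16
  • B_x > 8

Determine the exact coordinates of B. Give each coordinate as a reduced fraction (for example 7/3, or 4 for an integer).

B = (10, 1)

1. B_x = 10  [[A, B, C are collinear ⇒ -4y+4=0] ∩ [|B−(8, 1)|²=4]]
2. B_y = 1  [[A, B, C are collinear ⇒ -4y+4=0] ∩ [|B−(8, 1)|²=4]]
   so B = (10, 1)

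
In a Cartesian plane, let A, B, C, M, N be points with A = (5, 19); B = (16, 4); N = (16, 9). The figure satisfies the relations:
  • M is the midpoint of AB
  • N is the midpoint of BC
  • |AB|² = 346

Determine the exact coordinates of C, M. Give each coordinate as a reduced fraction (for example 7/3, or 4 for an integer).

C = (16, 14)
M = (21/2, 23/2)

1. M_x = 21/2  [2·M = A+B = (5, 19)+(16, 4)]
2. M_y = 23/2  [2·M = A+B = (5, 19)+(16, 4)]
   so M = (21/2, 23/2)
3. C_x = 16  [C = 2·N−B = 2·(16, 9)−(16, 4)]
4. C_y = 14  [C = 2·N−B = 2·(16, 9)−(16, 4)]
   so C = (16, 14)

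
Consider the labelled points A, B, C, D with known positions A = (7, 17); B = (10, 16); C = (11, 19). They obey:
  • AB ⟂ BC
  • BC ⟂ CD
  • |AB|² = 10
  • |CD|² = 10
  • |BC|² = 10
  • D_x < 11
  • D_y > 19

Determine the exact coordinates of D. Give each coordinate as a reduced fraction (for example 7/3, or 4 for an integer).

1. D_x = 8  [[BC ⟂ CD ⇒ 1x+3y-68=0] ∩ [|D−(11, 19)|²=10]]
2. D_y = 20  [[BC ⟂ CD ⇒ 1x+3y-68=0] ∩ [|D−(11, 19)|²=10]]
   so D = (8, 20)

D = (8, 20)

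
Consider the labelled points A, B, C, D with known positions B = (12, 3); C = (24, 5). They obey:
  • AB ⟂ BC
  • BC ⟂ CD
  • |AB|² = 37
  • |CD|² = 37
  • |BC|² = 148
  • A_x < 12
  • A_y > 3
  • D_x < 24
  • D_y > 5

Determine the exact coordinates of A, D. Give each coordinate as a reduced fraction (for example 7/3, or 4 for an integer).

1. A_x = 11  [[AB ⟂ BC ⇒ -12x-2y+150=0] ∩ [|A−(12, 3)|²=37]]
2. A_y = 9  [[AB ⟂ BC ⇒ -12x-2y+150=0] ∩ [|A−(12, 3)|²=37]]
   so A = (11, 9)
3. D_x = 23  [[BC ⟂ CD ⇒ 12x+2y-298=0] ∩ [|D−(24, 5)|²=37]]
4. D_y = 11  [[BC ⟂ CD ⇒ 12x+2y-298=0] ∩ [|D−(24, 5)|²=37]]
   so D = (23, 11)

A = (11, 9)
D = (23, 11)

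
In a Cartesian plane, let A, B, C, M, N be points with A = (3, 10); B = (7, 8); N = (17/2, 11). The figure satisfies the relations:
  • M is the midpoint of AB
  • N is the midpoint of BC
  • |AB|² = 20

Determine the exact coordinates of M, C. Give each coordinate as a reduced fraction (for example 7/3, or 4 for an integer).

M = (5, 9)
C = (10, 14)

1. M_x = 5  [2·M = A+B = (3, 10)+(7, 8)]
2. M_y = 9  [2·M = A+B = (3, 10)+(7, 8)]
   so M = (5, 9)
3. C_x = 10  [C = 2·N−B = 2·(17/2, 11)−(7, 8)]
4. C_y = 14  [C = 2·N−B = 2·(17/2, 11)−(7, 8)]
   so C = (10, 14)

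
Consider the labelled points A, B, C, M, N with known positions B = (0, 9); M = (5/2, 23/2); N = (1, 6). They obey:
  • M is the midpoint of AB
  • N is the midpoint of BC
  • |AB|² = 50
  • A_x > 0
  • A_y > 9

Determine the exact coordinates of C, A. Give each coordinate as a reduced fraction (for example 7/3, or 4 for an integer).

1. A_x = 5  [A = 2·M−B = 2·(5/2, 23/2)−(0, 9)]
2. A_y = 14  [A = 2·M−B = 2·(5/2, 23/2)−(0, 9)]
   so A = (5, 14)
3. C_x = 2  [C = 2·N−B = 2·(1, 6)−(0, 9)]
4. C_y = 3  [C = 2·N−B = 2·(1, 6)−(0, 9)]
   so C = (2, 3)

C = (2, 3)
A = (5, 14)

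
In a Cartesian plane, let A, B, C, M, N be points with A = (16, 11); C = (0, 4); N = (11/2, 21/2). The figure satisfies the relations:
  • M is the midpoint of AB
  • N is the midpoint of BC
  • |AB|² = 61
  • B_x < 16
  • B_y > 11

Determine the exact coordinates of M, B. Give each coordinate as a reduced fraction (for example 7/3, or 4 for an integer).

M = (27/2, 14)
B = (11, 17)

1. B_x = 11  [B = 2·N−C = 2·(11/2, 21/2)−(0, 4)]
2. B_y = 17  [B = 2·N−C = 2·(11/2, 21/2)−(0, 4)]
   so B = (11, 17)
3. M_x = 27/2  [2·M = A+B = (16, 11)+(11, 17)]
4. M_y = 14  [2·M = A+B = (16, 11)+(11, 17)]
   so M = (27/2, 14)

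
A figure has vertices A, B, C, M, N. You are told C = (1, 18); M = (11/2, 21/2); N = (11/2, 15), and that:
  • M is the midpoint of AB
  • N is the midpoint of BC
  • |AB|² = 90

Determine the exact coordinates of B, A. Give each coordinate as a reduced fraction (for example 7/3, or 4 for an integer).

B = (10, 12)
A = (1, 9)

1. B_x = 10  [B = 2·N−C = 2·(11/2, 15)−(1, 18)]
2. B_y = 12  [B = 2·N−C = 2·(11/2, 15)−(1, 18)]
   so B = (10, 12)
3. A_x = 1  [A = 2·M−B = 2·(11/2, 21/2)−(10, 12)]
4. A_y = 9  [A = 2·M−B = 2·(11/2, 21/2)−(10, 12)]
   so A = (1, 9)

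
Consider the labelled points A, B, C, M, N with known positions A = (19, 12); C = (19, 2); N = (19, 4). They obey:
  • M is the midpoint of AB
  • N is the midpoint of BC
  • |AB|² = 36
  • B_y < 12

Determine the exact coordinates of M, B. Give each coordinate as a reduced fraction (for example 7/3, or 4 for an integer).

1. B_x = 19  [B = 2·N−C = 2·(19, 4)−(19, 2)]
2. B_y = 6  [B = 2·N−C = 2·(19, 4)−(19, 2)]
   so B = (19, 6)
3. M_x = 19  [2·M = A+B = (19, 12)+(19, 6)]
4. M_y = 9  [2·M = A+B = (19, 12)+(19, 6)]
   so M = (19, 9)

M = (19, 9)
B = (19, 6)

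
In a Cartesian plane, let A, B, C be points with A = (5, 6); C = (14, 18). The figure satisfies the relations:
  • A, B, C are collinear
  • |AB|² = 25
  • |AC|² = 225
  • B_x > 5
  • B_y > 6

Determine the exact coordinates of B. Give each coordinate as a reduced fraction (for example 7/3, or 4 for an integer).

B = (8, 10)

1. B_x = 8  [[A, B, C are collinear ⇒ 12x-9y-6=0] ∩ [|B−(5, 6)|²=25]]
2. B_y = 10  [[A, B, C are collinear ⇒ 12x-9y-6=0] ∩ [|B−(5, 6)|²=25]]
   so B = (8, 10)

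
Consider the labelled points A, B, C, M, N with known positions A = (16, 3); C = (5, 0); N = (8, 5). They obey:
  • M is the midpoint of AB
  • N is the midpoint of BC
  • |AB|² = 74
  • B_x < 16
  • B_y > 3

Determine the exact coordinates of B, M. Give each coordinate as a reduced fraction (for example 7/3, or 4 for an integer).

B = (11, 10)
M = (27/2, 13/2)

1. B_x = 11  [B = 2·N−C = 2·(8, 5)−(5, 0)]
2. B_y = 10  [B = 2·N−C = 2·(8, 5)−(5, 0)]
   so B = (11, 10)
3. M_x = 27/2  [2·M = A+B = (16, 3)+(11, 10)]
4. M_y = 13/2  [2·M = A+B = (16, 3)+(11, 10)]
   so M = (27/2, 13/2)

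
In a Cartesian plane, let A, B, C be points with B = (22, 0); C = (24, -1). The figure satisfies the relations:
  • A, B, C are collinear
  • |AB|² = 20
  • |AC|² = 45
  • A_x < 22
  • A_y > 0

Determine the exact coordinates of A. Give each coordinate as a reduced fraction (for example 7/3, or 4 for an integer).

A = (18, 2)

1. A_x = 18  [[A, B, C are collinear ⇒ 1x+2y-22=0] ∩ [|A−(22, 0)|²=20]]
2. A_y = 2  [[A, B, C are collinear ⇒ 1x+2y-22=0] ∩ [|A−(22, 0)|²=20]]
   so A = (18, 2)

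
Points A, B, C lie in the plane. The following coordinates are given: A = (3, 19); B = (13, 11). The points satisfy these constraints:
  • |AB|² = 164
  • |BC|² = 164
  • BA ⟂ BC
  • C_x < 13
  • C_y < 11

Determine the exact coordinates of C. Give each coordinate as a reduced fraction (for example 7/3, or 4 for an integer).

C = (5, 1)

1. C_x = 5  [[BA ⟂ BC ⇒ -10x+8y+42=0] ∩ [|C−(13, 11)|²=164]]
2. C_y = 1  [[BA ⟂ BC ⇒ -10x+8y+42=0] ∩ [|C−(13, 11)|²=164]]
   so C = (5, 1)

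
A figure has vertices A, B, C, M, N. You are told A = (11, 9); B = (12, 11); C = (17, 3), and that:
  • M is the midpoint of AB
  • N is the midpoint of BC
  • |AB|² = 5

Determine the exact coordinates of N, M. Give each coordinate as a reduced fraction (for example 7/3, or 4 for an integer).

1. M_x = 23/2  [2·M = A+B = (11, 9)+(12, 11)]
2. M_y = 10  [2·M = A+B = (11, 9)+(12, 11)]
   so M = (23/2, 10)
3. N_x = 29/2  [2·N = B+C = (12, 11)+(17, 3)]
4. N_y = 7  [2·N = B+C = (12, 11)+(17, 3)]
   so N = (29/2, 7)

N = (29/2, 7)
M = (23/2, 10)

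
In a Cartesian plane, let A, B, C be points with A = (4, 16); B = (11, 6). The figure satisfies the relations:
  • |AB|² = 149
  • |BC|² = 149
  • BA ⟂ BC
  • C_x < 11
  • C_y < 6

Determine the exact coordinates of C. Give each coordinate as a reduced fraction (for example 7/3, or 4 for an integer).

C = (1, -1)

1. C_x = 1  [[BA ⟂ BC ⇒ -7x+10y+17=0] ∩ [|C−(11, 6)|²=149]]
2. C_y = -1  [[BA ⟂ BC ⇒ -7x+10y+17=0] ∩ [|C−(11, 6)|²=149]]
   so C = (1, -1)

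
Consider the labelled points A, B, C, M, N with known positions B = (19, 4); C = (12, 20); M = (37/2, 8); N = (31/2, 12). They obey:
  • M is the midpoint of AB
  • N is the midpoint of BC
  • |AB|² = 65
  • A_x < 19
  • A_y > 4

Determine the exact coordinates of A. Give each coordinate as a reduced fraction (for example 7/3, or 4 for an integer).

A = (18, 12)

1. A_x = 18  [A = 2·M−B = 2·(37/2, 8)−(19, 4)]
2. A_y = 12  [A = 2·M−B = 2·(37/2, 8)−(19, 4)]
   so A = (18, 12)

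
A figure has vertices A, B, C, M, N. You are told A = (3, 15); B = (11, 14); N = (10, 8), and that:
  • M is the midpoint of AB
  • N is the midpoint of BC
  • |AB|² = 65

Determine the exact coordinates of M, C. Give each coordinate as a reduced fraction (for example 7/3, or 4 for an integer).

1. M_x = 7  [2·M = A+B = (3, 15)+(11, 14)]
2. M_y = 29/2  [2·M = A+B = (3, 15)+(11, 14)]
   so M = (7, 29/2)
3. C_x = 9  [C = 2·N−B = 2·(10, 8)−(11, 14)]
4. C_y = 2  [C = 2·N−B = 2·(10, 8)−(11, 14)]
   so C = (9, 2)

M = (7, 29/2)
C = (9, 2)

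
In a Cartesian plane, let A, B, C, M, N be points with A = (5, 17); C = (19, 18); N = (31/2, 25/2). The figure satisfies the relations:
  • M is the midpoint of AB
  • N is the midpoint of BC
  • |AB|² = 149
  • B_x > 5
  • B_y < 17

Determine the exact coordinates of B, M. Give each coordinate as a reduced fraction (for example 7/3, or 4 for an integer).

B = (12, 7)
M = (17/2, 12)

1. B_x = 12  [B = 2·N−C = 2·(31/2, 25/2)−(19, 18)]
2. B_y = 7  [B = 2·N−C = 2·(31/2, 25/2)−(19, 18)]
   so B = (12, 7)
3. M_x = 17/2  [2·M = A+B = (5, 17)+(12, 7)]
4. M_y = 12  [2·M = A+B = (5, 17)+(12, 7)]
   so M = (17/2, 12)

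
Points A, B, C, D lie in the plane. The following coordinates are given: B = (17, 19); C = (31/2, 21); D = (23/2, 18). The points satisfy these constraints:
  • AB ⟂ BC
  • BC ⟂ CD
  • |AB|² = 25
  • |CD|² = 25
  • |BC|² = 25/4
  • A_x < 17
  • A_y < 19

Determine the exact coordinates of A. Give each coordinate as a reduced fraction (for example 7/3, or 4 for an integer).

A = (13, 16)

1. A_x = 13  [[AB ⟂ BC ⇒ 3/2x-2y+25/2=0] ∩ [|A−(17, 19)|²=25]]
2. A_y = 16  [[AB ⟂ BC ⇒ 3/2x-2y+25/2=0] ∩ [|A−(17, 19)|²=25]]
   so A = (13, 16)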